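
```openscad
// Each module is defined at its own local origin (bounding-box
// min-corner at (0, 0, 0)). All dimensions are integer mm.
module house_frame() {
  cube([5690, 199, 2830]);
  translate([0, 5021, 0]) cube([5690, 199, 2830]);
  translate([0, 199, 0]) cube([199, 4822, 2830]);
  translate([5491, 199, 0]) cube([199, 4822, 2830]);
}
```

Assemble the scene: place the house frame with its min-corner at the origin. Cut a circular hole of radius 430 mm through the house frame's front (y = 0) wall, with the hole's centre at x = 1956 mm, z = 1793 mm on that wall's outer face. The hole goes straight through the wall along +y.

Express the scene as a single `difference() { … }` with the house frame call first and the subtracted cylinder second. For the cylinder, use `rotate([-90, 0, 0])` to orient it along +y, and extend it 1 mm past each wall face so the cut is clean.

difference() {
  house_frame();
  translate([1956, -1, 1793]) rotate([-90, 0, 0]) cylinder(h = 201, r = 430);
}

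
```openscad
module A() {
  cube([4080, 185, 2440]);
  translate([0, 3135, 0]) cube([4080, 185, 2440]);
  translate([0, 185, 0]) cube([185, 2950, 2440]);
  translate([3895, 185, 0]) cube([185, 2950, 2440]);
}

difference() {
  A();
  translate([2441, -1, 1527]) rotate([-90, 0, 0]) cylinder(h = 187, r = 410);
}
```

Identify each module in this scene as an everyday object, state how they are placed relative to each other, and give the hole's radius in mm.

A is a house frame. The house frame has a circular hole through its front wall. The hole's radius is 410 mm.

The subtracted cylinder has r = 410 mm.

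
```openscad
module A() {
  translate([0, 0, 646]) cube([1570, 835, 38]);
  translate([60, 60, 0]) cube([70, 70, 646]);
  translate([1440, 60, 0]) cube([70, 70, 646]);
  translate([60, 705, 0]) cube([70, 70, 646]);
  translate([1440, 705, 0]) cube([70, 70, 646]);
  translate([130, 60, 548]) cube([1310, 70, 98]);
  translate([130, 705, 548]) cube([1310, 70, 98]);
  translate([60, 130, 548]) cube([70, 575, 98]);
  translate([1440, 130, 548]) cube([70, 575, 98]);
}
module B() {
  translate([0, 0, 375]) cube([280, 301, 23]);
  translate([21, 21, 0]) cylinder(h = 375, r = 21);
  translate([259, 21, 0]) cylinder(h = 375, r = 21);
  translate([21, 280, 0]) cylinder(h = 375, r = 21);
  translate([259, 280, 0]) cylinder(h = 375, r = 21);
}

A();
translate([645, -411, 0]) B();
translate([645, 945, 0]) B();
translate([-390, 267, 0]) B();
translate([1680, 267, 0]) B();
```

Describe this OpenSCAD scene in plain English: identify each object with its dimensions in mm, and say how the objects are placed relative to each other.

A is a rectangular dining table. The top is 1570×835×38 mm with its upper surface at z = 684 mm. It stands on four 70×70 mm square legs, each inset 60 mm from the nearest pair of top edges, running from the floor to the underside of the top. Four apron rails, 70 mm thick and 98 mm tall, run between adjacent legs with their top edges flush with the underside of the top and their outer faces flush with the legs' outer faces.

B is a four-legged stool. The seat is a 280×301×23 mm slab whose top surface is at z = 398 mm; four round legs, each 42 mm in diameter, run from the floor (z = 0) to the underside of the seat, each leg's axis is inset half a diameter from the nearest pair of seat edges (so the leg's bounding box is flush with the corner).

Four stools sit around the table at the −y, +y, −x, +x sides.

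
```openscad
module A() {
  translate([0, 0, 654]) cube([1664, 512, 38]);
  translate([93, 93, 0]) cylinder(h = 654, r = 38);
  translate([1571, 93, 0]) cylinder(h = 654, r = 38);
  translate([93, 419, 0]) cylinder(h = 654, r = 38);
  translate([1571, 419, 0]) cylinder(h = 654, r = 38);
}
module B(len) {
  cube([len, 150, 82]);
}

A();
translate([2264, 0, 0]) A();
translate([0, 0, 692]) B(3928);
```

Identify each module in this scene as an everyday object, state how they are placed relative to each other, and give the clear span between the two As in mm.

A is a table. B is a beam. A beam spans the tops of two tables. The clear span between the two tables is 600 mm.

Second table starts at x = 2264; first ends at x = 1664; clear span = 2264 − 1664 = 600 mm.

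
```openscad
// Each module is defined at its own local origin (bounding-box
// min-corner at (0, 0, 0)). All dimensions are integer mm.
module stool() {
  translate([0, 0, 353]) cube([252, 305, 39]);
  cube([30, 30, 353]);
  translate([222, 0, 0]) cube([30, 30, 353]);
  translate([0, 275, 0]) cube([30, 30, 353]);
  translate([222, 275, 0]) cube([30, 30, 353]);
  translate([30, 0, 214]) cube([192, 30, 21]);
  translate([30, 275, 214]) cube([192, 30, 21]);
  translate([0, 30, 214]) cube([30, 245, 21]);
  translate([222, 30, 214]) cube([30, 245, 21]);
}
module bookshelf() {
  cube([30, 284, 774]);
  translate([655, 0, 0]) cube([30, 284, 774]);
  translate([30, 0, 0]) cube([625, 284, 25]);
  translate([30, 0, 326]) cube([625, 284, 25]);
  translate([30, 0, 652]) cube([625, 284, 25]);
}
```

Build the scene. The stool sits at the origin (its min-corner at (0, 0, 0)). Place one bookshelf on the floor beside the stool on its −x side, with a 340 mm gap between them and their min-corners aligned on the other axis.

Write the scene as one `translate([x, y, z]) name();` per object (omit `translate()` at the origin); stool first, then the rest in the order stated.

stool();
translate([-1025, 0, 0]) bookshelf();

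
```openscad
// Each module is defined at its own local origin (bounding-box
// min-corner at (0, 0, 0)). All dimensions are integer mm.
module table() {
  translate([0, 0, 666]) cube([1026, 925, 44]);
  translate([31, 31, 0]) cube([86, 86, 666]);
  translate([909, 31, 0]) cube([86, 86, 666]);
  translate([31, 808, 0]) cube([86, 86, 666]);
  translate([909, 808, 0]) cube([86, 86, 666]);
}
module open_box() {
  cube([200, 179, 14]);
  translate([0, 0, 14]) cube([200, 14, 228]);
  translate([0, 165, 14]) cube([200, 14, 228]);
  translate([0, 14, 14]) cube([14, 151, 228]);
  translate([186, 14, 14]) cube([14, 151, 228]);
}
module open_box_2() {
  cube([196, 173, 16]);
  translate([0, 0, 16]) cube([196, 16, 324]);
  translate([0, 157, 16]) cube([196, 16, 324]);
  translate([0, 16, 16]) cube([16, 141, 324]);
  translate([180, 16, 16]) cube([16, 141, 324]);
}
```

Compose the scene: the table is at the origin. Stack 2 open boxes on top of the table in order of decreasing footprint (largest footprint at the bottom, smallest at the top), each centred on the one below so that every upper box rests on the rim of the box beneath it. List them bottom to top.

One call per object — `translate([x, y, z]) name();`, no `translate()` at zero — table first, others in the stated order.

table();
translate([413, 373, 710]) open_box();
translate([415, 376, 952]) open_box_2();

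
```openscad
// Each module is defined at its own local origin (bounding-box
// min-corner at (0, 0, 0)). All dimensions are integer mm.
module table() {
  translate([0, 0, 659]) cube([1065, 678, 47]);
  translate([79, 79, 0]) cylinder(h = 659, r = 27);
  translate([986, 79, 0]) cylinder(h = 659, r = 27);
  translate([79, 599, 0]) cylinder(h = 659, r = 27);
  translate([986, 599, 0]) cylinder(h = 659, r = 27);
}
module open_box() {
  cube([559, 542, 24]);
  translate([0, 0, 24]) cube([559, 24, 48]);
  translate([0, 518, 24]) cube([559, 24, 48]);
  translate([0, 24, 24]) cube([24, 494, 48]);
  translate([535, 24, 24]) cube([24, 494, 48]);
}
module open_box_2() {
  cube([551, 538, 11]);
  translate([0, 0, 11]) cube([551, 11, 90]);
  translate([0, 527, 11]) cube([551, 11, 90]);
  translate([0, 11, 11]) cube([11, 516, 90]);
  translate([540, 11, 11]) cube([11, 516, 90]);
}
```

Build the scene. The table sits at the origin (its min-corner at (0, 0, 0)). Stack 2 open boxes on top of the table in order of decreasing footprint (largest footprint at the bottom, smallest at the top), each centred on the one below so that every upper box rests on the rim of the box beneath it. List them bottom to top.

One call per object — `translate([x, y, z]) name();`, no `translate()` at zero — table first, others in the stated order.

table();
translate([253, 68, 706]) open_box();
translate([257, 70, 778]) open_box_2();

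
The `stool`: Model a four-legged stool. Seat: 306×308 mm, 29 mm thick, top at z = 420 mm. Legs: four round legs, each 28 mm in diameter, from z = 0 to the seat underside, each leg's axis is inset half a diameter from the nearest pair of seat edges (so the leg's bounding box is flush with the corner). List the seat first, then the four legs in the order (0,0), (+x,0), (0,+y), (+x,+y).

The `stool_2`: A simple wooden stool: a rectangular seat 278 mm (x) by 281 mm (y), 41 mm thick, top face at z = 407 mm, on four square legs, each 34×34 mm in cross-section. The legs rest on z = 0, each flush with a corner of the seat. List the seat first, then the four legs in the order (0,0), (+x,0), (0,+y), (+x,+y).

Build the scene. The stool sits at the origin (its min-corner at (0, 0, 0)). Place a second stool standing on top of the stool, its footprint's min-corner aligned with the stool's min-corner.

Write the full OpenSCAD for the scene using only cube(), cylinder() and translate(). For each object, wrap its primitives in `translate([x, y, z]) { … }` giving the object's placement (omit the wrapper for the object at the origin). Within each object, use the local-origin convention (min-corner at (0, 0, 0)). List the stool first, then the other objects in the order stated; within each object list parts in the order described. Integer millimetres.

translate([0, 0, 391]) cube([306, 308, 29]);
translate([14, 14, 0]) cylinder(h = 391, r = 14);
translate([292, 14, 0]) cylinder(h = 391, r = 14);
translate([14, 294, 0]) cylinder(h = 391, r = 14);
translate([292, 294, 0]) cylinder(h = 391, r = 14);
translate([0, 0, 420]) {
  translate([0, 0, 366]) cube([278, 281, 41]);
  cube([34, 34, 366]);
  translate([244, 0, 0]) cube([34, 34, 366]);
  translate([0, 247, 0]) cube([34, 34, 366]);
  translate([244, 247, 0]) cube([34, 34, 366]);
}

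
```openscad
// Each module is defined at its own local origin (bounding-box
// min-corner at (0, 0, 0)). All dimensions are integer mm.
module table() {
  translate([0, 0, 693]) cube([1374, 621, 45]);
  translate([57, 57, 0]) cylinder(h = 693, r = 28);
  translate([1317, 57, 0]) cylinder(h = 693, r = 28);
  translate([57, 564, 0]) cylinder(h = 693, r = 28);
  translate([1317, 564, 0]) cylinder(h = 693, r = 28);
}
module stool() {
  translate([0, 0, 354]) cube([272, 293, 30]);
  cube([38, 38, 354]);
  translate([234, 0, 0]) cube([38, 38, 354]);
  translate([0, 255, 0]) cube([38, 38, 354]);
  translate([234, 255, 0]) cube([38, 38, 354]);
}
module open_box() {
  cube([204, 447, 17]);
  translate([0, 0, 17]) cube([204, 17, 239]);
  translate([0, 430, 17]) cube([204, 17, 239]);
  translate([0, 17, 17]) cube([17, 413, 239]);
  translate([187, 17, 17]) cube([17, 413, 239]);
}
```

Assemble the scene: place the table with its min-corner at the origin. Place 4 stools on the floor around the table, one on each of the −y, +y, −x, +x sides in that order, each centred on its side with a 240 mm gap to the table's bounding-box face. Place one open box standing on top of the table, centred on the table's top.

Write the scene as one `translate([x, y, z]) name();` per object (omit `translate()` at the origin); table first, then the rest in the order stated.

table();
translate([551, -533, 0]) stool();
translate([551, 861, 0]) stool();
translate([-512, 164, 0]) stool();
translate([1614, 164, 0]) stool();
translate([585, 87, 738]) open_box();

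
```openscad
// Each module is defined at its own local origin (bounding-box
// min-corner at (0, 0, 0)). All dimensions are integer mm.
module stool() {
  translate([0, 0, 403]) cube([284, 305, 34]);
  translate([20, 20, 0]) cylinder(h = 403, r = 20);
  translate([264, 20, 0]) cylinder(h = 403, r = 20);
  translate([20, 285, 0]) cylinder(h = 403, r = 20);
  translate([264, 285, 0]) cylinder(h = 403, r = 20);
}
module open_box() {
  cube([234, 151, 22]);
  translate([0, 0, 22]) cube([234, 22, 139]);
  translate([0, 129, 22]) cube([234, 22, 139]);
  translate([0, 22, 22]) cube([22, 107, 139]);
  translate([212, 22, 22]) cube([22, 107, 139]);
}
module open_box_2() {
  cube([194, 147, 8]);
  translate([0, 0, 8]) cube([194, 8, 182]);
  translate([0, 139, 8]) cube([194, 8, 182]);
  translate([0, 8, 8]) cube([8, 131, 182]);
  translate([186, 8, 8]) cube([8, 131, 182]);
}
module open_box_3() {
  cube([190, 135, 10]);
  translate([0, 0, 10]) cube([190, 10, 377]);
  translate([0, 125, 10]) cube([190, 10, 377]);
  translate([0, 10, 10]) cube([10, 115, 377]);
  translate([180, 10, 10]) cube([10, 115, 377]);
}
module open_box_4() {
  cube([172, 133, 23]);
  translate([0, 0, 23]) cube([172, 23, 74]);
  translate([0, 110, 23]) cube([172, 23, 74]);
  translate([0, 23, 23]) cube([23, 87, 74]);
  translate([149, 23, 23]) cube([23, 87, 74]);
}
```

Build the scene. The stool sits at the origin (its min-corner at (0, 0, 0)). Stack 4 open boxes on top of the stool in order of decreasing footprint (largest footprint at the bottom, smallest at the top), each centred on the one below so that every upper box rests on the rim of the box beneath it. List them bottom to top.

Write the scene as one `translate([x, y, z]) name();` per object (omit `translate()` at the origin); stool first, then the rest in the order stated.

stool();
translate([25, 77, 437]) open_box();
translate([45, 79, 598]) open_box_2();
translate([47, 85, 788]) open_box_3();
translate([56, 86, 1175]) open_box_4();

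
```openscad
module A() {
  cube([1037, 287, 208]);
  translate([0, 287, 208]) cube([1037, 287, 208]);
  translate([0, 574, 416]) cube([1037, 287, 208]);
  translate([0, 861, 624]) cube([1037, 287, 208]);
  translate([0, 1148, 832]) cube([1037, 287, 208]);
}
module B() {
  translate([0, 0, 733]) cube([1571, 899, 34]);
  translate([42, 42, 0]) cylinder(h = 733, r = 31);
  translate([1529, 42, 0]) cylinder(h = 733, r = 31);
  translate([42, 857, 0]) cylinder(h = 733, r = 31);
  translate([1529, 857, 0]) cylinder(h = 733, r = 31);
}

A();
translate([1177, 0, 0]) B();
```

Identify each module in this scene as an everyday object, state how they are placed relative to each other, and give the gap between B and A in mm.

A is a staircase. B is a table. The table is on the floor beside the staircase on its +x side. The gap between the table and the staircase is 140 mm.

The table's nearest face is 140 mm from the staircase's +x face.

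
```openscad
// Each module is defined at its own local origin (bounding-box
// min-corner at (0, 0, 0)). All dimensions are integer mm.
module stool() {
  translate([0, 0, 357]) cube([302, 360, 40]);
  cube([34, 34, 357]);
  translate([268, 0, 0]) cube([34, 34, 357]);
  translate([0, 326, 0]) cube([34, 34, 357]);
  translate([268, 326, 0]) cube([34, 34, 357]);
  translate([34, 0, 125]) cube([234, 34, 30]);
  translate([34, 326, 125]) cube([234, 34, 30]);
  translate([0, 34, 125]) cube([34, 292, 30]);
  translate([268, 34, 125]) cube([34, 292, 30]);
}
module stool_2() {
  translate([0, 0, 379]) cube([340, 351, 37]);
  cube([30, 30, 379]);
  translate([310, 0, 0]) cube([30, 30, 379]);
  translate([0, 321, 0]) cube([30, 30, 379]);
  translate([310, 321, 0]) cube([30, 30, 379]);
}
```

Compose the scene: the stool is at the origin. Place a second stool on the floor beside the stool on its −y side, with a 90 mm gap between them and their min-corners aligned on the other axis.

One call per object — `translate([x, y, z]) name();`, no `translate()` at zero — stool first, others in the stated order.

stool();
translate([0, -441, 0]) stool_2();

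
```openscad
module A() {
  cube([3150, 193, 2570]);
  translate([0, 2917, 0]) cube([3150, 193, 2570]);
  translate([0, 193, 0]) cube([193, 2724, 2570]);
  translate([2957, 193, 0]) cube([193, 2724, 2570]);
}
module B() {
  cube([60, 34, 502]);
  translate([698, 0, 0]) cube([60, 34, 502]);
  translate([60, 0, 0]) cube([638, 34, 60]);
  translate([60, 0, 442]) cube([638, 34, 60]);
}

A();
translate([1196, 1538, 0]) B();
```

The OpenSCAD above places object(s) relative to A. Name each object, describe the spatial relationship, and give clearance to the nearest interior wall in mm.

A is a house frame. B is a picture frame. The picture frame sits inside the house frame, centred. The clearance to the nearest interior wall is 1003 mm.

Clearances: x = 1003, y = 1345; minimum 1003 mm.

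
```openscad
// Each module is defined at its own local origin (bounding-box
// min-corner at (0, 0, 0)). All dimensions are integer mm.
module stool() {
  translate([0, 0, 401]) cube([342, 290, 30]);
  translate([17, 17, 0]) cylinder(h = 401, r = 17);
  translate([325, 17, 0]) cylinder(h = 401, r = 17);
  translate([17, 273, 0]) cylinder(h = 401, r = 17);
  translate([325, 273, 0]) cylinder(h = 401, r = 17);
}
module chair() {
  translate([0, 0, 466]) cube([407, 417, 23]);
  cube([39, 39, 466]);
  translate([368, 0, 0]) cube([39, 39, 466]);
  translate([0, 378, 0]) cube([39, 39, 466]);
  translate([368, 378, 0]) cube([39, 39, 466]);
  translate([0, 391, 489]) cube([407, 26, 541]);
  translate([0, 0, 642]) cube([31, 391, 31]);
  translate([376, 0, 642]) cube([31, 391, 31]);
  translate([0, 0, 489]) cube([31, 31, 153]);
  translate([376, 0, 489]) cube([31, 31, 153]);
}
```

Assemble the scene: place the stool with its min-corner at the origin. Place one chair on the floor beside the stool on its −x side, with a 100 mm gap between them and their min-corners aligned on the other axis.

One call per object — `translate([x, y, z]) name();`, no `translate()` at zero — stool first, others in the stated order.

stool();
translate([-507, 0, 0]) chair();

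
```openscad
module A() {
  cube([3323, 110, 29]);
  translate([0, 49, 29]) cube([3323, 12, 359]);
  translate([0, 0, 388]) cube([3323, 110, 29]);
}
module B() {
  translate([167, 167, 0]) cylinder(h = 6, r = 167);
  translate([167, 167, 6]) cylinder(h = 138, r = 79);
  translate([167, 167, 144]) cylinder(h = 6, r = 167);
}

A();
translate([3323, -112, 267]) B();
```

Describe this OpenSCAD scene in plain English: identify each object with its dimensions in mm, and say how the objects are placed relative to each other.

A is an I-beam lying along x, 3323 mm long. Overall section height 417 mm. Two flanges 110 mm wide (y) and 29 mm thick, one on the floor and one at the top; a web 12 mm thick runs between them, centred on the flange width.

B is a spool: two coaxial disc flanges of radius 167 mm and thickness 6 mm, joined by a core cylinder of radius 79 mm and height 138 mm. The lower flange rests on z = 0 and the three cylinders share a vertical axis.

The spool is beside the I-beam with their tops flush at z = 417.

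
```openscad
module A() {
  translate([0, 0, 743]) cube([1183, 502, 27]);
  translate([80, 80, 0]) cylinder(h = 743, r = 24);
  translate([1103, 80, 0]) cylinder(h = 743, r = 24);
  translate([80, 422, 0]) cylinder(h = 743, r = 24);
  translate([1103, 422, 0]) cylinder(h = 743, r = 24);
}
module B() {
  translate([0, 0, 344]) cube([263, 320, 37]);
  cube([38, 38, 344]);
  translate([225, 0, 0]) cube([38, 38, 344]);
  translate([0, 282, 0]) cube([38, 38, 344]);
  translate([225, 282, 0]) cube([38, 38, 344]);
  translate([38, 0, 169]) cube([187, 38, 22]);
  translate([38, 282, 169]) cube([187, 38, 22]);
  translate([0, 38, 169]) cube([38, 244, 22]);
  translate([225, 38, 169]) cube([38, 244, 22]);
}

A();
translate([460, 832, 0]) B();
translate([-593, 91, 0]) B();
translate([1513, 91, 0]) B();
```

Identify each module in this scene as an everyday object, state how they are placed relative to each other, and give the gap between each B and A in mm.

Each stool's nearest face is 330 mm from the table's bounding box.

A is a table. B is a stool. Three stools sit around the table at the +y, −x, +x sides. The gap between each stool and the table is 330 mm.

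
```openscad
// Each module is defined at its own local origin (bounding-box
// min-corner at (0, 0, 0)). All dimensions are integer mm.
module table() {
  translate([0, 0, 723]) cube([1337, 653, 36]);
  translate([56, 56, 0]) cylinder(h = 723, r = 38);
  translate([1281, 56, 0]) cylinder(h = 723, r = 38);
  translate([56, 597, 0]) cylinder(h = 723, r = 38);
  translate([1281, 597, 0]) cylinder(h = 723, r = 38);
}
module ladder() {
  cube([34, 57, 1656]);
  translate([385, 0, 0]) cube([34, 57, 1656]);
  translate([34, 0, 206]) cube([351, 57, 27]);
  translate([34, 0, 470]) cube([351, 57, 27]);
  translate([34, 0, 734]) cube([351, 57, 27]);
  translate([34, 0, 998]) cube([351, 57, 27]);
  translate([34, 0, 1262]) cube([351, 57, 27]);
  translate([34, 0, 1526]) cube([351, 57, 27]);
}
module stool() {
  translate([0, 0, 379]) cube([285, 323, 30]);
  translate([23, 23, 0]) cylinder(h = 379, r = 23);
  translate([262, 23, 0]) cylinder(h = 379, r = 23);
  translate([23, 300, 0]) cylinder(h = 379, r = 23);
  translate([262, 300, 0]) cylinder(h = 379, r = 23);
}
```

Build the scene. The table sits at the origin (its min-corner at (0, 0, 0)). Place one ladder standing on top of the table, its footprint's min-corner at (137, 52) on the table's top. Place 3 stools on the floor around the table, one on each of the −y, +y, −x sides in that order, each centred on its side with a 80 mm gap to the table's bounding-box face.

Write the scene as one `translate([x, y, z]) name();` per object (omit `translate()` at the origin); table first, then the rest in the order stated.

table();
translate([137, 52, 759]) ladder();
translate([526, -403, 0]) stool();
translate([526, 733, 0]) stool();
translate([-365, 165, 0]) stool();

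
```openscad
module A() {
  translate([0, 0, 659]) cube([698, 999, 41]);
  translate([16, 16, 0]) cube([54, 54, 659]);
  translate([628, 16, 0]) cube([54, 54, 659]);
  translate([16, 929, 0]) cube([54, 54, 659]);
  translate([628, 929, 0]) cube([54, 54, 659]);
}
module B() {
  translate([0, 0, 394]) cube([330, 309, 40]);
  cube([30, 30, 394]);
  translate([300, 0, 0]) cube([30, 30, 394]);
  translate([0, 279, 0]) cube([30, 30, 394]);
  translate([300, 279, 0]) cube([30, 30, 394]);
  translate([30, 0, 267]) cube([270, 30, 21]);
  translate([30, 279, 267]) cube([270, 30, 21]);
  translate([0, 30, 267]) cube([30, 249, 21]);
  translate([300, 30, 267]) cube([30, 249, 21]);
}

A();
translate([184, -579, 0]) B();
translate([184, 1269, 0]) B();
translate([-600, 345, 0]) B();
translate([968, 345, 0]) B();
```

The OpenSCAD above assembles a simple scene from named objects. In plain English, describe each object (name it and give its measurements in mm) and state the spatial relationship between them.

A is a table with a 698×999 mm rectangular top, 41 mm thick, top surface at z = 700 mm, supported by four 54×54 mm square legs, each inset 16 mm from the nearest pair of top edges, running from the floor.

B is a simple wooden stool: a rectangular seat 330 mm (x) by 309 mm (y), 40 mm thick, top face at z = 434 mm, on four square legs, each 30×30 mm in cross-section. The legs rest on z = 0, each flush with a corner of the seat. Four stretchers, 30 mm wide and 21 mm tall, connect adjacent legs with their undersides at z = 267 mm, each running between the inner faces of the legs it joins and aligned with the legs' outer faces on the other axis.

Four stools sit around the table at the −y, +y, −x, +x sides.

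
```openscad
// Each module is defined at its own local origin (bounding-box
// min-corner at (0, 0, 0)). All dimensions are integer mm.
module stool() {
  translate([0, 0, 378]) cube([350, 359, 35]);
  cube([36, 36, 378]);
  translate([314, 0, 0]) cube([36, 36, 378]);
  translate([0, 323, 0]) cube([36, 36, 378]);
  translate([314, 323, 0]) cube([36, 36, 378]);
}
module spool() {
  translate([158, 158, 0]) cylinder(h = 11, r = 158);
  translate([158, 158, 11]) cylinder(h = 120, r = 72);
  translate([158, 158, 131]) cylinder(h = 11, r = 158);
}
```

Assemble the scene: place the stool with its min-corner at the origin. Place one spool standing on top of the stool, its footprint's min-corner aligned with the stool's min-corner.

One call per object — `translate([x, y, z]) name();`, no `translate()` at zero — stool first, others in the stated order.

stool();
translate([0, 0, 413]) spool();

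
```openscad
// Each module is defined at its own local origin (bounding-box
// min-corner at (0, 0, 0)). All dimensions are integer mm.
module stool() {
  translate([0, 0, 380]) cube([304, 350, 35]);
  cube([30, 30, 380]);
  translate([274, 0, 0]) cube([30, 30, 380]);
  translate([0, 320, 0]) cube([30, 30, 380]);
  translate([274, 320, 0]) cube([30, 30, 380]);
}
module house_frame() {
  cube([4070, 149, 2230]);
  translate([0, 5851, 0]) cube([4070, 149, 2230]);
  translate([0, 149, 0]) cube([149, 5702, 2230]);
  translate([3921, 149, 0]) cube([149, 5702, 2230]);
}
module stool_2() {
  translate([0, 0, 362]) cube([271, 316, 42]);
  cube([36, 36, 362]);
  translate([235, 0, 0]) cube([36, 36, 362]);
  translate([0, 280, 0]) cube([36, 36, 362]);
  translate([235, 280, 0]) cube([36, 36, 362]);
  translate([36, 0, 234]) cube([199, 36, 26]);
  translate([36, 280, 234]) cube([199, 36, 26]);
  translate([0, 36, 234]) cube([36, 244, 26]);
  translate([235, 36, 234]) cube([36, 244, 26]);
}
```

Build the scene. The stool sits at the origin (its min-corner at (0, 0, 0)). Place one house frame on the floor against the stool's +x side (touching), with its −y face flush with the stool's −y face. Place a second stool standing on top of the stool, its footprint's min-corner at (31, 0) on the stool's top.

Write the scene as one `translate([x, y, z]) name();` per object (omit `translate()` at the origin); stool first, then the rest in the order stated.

stool();
translate([304, 0, 0]) house_frame();
translate([31, 0, 415]) stool_2();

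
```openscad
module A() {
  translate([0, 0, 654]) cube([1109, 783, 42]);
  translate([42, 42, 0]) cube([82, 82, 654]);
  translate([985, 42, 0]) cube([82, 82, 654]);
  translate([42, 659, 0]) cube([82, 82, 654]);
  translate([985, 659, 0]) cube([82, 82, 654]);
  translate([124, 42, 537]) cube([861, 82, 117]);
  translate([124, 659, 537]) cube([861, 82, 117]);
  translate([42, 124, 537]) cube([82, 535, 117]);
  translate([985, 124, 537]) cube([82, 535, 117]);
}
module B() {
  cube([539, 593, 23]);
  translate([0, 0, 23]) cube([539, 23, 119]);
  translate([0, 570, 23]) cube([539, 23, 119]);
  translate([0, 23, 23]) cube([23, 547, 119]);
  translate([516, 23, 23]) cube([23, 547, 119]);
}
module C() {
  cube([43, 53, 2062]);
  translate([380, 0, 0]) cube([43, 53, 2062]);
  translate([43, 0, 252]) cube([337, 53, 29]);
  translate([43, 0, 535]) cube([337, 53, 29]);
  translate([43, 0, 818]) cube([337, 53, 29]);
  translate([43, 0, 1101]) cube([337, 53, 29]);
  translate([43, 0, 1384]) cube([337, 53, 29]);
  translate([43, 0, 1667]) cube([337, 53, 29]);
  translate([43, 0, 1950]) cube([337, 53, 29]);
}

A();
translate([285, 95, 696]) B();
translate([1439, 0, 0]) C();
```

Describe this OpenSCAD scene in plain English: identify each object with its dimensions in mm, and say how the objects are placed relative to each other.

A is a table with a 1109×783 mm rectangular top, 42 mm thick, top surface at z = 696 mm, supported by four 82×82 mm square legs, each inset 42 mm from the nearest pair of top edges, running from the floor. Four apron rails, 82 mm thick and 117 mm tall, run between adjacent legs with their top edges flush with the underside of the top and their outer faces flush with the legs' outer faces.

B is an open-topped rectangular box: outside dimensions 539×593×142 mm, with a uniform wall and base thickness of 23 mm. The base is a full 539×593 slab on the floor; four walls sit on top of the base. The front and back walls (the −y and +y sides) span the full width; the two side walls fit between them.

C is a wooden ladder with two side rails of 43×53 mm section and 2062 mm height, set 423 mm apart overall. Between them run 7 rectangular rungs (53 mm deep, 29 mm thick), front faces flush with the rails' −y face. The bottom of the first rung is 252 mm above the floor and each subsequent rung is 283 mm higher than the one below.

The open box is on top of the table, centred. The ladder is on the floor beside the table on its +x side.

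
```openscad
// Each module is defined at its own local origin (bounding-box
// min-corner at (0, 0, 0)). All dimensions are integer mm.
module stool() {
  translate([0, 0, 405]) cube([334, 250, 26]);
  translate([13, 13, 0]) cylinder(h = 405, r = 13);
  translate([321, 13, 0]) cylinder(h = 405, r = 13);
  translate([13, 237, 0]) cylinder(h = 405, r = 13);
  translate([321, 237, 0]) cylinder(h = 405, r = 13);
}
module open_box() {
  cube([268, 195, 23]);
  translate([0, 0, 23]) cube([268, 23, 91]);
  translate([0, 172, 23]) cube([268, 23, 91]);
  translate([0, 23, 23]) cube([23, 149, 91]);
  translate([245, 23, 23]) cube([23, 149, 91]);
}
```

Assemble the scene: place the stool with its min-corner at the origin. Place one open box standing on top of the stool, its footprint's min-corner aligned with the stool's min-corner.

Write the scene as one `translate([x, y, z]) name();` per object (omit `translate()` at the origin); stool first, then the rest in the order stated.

stool();
translate([0, 0, 431]) open_box();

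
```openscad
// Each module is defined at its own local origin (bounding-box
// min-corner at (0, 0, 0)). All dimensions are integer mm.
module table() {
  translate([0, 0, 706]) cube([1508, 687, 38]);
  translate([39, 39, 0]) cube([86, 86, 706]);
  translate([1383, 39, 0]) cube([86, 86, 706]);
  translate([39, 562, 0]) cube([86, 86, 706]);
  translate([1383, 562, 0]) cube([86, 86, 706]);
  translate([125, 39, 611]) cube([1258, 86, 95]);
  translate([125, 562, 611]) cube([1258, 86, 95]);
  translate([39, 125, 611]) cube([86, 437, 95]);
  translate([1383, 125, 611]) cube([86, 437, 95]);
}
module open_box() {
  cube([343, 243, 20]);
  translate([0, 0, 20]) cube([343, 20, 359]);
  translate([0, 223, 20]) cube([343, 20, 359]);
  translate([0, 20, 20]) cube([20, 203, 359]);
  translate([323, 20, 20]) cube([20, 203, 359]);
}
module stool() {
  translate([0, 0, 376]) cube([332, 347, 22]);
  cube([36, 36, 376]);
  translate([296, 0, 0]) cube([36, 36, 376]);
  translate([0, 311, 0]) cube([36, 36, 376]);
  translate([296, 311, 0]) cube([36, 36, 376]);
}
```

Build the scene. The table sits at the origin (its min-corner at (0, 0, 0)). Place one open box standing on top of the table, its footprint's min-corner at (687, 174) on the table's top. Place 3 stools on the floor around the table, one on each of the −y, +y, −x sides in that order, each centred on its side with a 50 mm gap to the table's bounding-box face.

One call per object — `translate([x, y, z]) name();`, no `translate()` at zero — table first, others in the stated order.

table();
translate([687, 174, 744]) open_box();
translate([588, -397, 0]) stool();
translate([588, 737, 0]) stool();
translate([-382, 170, 0]) stool();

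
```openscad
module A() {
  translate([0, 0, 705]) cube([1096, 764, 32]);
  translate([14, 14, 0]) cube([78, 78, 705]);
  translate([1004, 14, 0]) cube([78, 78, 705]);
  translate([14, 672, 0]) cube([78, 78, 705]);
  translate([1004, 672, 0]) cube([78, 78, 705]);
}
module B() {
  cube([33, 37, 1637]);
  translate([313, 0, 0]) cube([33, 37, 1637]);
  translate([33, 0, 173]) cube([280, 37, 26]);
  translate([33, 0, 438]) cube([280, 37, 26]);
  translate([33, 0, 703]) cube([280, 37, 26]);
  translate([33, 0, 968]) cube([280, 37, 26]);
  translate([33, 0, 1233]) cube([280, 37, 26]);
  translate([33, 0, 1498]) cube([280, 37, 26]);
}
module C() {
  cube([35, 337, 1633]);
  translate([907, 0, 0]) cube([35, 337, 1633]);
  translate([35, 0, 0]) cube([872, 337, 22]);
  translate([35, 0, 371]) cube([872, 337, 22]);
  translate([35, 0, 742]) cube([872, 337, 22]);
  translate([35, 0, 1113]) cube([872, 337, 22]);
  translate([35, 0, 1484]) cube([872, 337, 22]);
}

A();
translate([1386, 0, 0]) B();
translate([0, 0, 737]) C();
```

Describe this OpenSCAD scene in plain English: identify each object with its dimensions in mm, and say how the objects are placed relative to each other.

A is a rectangular dining table. The top is 1096×764×32 mm with its upper surface at z = 737 mm. It stands on four 78×78 mm square legs, each inset 14 mm from the nearest pair of top edges, running from the floor to the underside of the top.

B is a straight ladder. Two 33×37 mm vertical rails, 1637 mm tall, stand 346 mm apart (outside-to-outside) with their front faces coplanar on the −y side. 6 rungs, each 37 mm deep and 26 mm tall, span between the inner faces of the rails, front faces flush with the rails. The lowest rung's underside is at z = 173 mm and rungs are spaced 265 mm apart (underside to underside).

C is a bookshelf 942 mm wide overall, 337 mm deep and 1633 mm tall. The two sides are 35 mm thick vertical panels. 5 horizontal shelves of 22 mm thickness span between the inner faces of the sides; the lowest shelf sits on the floor and shelves are stacked with a clear vertical gap of 349 mm between each pair.

The ladder is on the floor beside the table on its +x side. The bookshelf is on top of the table.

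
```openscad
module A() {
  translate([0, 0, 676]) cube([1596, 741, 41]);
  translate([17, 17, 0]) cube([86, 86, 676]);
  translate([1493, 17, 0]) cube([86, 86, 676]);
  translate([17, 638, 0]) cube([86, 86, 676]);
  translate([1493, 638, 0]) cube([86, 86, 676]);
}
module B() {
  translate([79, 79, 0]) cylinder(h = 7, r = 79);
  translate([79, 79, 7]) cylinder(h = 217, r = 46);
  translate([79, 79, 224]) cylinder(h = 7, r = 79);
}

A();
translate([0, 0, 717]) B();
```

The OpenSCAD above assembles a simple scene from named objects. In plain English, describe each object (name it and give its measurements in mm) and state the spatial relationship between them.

A is a table with a 1596×741 mm rectangular top, 41 mm thick, top surface at z = 717 mm, supported by four 86×86 mm square legs, each inset 17 mm from the nearest pair of top edges, running from the floor.

B is a spool: two coaxial disc flanges of radius 79 mm and thickness 7 mm, joined by a core cylinder of radius 46 mm and height 217 mm. The lower flange rests on z = 0 and the three cylinders share a vertical axis.

The spool is on top of the table.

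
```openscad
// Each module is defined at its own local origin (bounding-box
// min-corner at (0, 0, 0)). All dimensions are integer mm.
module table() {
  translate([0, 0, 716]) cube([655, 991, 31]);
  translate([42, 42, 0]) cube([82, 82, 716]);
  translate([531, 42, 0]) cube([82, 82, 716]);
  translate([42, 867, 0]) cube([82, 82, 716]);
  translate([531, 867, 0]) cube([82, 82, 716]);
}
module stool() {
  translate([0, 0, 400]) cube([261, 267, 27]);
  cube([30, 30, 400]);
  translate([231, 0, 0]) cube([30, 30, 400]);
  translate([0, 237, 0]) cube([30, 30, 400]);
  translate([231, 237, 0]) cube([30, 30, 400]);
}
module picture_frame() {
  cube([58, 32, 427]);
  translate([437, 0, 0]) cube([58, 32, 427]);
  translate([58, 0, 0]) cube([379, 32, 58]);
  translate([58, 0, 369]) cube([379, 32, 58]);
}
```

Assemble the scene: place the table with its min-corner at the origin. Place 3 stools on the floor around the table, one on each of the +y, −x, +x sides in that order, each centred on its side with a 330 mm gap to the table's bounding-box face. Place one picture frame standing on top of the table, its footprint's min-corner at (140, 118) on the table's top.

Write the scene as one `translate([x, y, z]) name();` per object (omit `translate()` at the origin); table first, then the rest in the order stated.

table();
translate([197, 1321, 0]) stool();
translate([-591, 362, 0]) stool();
translate([985, 362, 0]) stool();
translate([140, 118, 747]) picture_frame();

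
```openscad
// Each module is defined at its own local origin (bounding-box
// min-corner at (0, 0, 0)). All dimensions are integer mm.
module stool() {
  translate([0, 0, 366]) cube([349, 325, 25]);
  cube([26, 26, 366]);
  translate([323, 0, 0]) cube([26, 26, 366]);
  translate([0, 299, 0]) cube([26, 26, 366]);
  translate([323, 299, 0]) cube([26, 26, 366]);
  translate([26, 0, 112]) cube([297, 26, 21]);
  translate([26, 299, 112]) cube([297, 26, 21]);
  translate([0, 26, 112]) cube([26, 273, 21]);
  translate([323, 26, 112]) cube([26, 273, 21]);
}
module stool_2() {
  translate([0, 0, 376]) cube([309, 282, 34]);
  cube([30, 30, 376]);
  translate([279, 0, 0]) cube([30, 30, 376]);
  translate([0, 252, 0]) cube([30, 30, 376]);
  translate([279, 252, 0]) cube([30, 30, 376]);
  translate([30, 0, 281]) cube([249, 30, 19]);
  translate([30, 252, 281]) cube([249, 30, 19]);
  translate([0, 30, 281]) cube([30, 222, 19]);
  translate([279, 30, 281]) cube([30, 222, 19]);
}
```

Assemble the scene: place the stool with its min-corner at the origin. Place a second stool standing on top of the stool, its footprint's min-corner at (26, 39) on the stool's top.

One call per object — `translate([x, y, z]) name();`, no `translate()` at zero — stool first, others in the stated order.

stool();
translate([26, 39, 391]) stool_2();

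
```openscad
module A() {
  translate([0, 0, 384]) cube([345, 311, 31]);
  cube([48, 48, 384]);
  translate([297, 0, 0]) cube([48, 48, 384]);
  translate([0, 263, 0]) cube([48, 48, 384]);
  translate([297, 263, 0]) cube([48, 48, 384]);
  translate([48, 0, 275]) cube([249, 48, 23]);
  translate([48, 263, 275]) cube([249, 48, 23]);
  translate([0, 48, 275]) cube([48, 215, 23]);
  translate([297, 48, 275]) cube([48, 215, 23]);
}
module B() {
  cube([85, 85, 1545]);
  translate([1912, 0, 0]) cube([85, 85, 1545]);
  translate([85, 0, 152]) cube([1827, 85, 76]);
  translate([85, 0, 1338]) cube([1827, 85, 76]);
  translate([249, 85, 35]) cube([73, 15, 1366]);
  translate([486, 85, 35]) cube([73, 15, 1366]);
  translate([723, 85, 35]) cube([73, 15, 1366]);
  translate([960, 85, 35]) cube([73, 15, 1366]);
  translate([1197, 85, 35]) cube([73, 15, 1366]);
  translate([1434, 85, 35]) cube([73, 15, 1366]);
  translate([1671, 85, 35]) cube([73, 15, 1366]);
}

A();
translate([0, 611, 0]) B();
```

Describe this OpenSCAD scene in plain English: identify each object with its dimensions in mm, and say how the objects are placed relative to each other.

A is a simple wooden stool: a rectangular seat 345 mm (x) by 311 mm (y), 31 mm thick, top face at z = 415 mm, on four square legs, each 48×48 mm in cross-section. The legs rest on z = 0, each flush with a corner of the seat. Four stretchers, 48 mm wide and 23 mm tall, connect adjacent legs with their undersides at z = 275 mm, each running between the inner faces of the legs it joins and aligned with the legs' outer faces on the other axis.

B is a fence section. Two 85×85 mm posts, 1545 mm tall, stand on the floor with a clear span of 1827 mm between their inner faces. Two horizontal rails of 85×76 mm section span the gap between the posts with their undersides at z = 152 mm and z = 1338 mm, flush with the posts' −y face. 7 pickets, each 73 mm wide, 15 mm thick and 1366 mm tall, are fixed to the +y face of the rails with their bottoms at z = 35 mm, evenly spaced across the span with equal gaps (rounded down to the nearest mm) at the −x end and between each pair — any rounding remainder accumulates at the +x end.

The fence section is on the floor beside the stool on its +y side.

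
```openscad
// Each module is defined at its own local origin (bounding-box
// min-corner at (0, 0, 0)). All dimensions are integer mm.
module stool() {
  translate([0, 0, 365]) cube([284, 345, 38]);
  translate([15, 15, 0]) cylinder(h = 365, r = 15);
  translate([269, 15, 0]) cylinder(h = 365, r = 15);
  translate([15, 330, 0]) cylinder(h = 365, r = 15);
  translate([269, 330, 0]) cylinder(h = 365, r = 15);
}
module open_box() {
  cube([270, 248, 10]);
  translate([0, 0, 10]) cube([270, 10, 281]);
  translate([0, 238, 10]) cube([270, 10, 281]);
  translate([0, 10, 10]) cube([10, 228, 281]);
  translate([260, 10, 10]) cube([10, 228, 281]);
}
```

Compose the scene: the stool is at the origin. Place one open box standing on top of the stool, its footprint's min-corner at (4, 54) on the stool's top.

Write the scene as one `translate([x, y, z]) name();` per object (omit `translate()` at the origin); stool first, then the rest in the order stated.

stool();
translate([4, 54, 403]) open_box();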